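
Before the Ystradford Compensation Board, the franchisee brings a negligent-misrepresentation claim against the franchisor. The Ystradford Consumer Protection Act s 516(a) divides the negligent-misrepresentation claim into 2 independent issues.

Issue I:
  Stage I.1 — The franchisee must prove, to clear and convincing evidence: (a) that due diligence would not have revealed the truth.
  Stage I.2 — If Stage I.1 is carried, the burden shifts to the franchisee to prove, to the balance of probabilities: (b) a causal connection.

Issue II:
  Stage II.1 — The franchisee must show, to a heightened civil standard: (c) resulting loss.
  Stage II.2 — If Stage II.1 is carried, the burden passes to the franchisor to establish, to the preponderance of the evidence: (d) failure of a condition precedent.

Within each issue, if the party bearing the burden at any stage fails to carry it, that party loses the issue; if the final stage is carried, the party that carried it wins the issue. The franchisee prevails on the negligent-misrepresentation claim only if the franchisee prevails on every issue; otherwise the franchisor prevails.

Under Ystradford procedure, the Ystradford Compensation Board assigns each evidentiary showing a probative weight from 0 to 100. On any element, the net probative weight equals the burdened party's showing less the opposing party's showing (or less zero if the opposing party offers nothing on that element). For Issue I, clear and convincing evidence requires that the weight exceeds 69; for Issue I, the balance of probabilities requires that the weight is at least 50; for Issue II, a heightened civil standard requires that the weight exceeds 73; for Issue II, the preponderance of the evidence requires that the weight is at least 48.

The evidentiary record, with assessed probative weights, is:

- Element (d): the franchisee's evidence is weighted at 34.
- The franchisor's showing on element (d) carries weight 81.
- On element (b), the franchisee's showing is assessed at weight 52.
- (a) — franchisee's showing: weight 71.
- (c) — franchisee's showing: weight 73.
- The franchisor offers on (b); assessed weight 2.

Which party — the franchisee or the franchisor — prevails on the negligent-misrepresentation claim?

— Issue I —
At Stage I.1 the franchisee must meet clear and convincing evidence (weight exceeds 69): on (a) the weight is 71, which does exceed 69, so (a) meets the standard.
  Stage I.1 is satisfied; the franchisee continues to bear the burden.
At Stage I.2 the franchisee must meet the balance of probabilities (weight is at least 50): on (b) the weight is 52 less the opposing 2 gives net 50, which does reach 50, so (b) meets the standard.
  The franchisee carries the last stage.
All stages carried — the franchisee prevails on this issue.
— Issue II —
Stage II.1 (franchisee, a heightened civil standard, weight exceeds 73): (c) 73 ≤ 73 — fails.
  The franchisee does not carry Stage II.1.
So the franchisor prevails on this issue.
Per-issue: Issue I → franchisee; Issue II → franchisor. The franchisee must prevail on every issue; overall, the franchisor prevails.

franchisor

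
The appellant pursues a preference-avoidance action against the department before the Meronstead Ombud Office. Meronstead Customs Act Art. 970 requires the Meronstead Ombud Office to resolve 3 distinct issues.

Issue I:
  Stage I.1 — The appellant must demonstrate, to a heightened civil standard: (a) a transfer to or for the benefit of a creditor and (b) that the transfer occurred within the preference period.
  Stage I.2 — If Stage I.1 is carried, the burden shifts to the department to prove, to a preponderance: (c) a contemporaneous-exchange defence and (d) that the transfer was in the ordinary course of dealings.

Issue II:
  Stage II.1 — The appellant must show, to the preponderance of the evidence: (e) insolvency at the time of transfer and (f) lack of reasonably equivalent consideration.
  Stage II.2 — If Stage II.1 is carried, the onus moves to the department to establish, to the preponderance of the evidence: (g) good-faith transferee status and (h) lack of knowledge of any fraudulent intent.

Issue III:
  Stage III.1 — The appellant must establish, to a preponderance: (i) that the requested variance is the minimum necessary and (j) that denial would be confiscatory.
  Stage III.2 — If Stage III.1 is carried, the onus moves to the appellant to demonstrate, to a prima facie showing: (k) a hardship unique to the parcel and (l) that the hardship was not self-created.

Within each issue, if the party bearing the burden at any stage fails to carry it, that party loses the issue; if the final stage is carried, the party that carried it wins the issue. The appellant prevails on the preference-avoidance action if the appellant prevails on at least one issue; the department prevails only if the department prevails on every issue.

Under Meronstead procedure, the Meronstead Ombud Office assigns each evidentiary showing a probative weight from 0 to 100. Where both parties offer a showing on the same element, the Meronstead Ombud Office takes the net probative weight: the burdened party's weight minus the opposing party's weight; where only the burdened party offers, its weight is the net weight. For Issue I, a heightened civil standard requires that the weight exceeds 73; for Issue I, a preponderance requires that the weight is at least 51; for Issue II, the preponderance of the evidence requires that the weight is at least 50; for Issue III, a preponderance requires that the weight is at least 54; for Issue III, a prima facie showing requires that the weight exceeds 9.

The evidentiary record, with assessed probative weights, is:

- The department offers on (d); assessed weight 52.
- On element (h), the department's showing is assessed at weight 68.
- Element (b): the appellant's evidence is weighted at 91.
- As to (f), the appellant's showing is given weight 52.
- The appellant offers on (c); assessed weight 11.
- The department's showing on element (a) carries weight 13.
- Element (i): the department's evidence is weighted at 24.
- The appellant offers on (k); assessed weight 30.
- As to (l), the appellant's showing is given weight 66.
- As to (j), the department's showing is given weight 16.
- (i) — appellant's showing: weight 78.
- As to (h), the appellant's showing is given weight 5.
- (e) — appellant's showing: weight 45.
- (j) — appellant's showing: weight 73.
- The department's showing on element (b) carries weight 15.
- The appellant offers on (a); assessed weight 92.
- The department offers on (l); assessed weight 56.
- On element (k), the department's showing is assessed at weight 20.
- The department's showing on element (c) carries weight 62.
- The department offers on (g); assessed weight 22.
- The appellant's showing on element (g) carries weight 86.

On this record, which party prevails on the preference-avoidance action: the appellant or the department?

appellant

— Issue I —
Stage I.1 (appellant, a heightened civil standard, weight exceeds 73): (a) net 92−13=79 > 73 — meets; (b) net 91−15=76 > 73 — meets.
  All elements met. The burden passes to the department.
Stage I.2 (department, a preponderance, weight is at least 51): (c) net 62−11=51 ≥ 51 — meets; (d) 52 ≥ 51 — meets.
  Stage I.2 carried; the final stage is satisfied.
Every stage carried; the department prevails on this issue.
— Issue II —
At Stage II.1 the appellant must meet the preponderance of the evidence (weight is at least 50): on (e) the weight is 45, which does not reach 50, so (e) does not meet the standard; on (f) the weight is 52, ≥ 50, so (f) meets the standard.
  The appellant does not carry Stage II.1.
The analysis ends at Stage II.1; the department prevails on this issue.
— Issue III —
Stage III.1 (appellant, a preponderance, weight is at least 54): (i) net 78−24=54 ≥ 54 — meets; (j) net 73−16=57 ≥ 54 — meets.
  All elements met. The appellant retains the burden for Stage III.2.
Stage III.2 (appellant, a prima facie showing, weight exceeds 9): (k) net 30−20=10 > 9 — meets; (l) net 66−56=10 > 9 — meets.
  The appellant carries the last stage.
All stages carried — the appellant prevails on this issue.
Per-issue: Issue I → department; Issue II → department; Issue III → appellant. The appellant must prevail on at least one issue; overall, the appellant prevails.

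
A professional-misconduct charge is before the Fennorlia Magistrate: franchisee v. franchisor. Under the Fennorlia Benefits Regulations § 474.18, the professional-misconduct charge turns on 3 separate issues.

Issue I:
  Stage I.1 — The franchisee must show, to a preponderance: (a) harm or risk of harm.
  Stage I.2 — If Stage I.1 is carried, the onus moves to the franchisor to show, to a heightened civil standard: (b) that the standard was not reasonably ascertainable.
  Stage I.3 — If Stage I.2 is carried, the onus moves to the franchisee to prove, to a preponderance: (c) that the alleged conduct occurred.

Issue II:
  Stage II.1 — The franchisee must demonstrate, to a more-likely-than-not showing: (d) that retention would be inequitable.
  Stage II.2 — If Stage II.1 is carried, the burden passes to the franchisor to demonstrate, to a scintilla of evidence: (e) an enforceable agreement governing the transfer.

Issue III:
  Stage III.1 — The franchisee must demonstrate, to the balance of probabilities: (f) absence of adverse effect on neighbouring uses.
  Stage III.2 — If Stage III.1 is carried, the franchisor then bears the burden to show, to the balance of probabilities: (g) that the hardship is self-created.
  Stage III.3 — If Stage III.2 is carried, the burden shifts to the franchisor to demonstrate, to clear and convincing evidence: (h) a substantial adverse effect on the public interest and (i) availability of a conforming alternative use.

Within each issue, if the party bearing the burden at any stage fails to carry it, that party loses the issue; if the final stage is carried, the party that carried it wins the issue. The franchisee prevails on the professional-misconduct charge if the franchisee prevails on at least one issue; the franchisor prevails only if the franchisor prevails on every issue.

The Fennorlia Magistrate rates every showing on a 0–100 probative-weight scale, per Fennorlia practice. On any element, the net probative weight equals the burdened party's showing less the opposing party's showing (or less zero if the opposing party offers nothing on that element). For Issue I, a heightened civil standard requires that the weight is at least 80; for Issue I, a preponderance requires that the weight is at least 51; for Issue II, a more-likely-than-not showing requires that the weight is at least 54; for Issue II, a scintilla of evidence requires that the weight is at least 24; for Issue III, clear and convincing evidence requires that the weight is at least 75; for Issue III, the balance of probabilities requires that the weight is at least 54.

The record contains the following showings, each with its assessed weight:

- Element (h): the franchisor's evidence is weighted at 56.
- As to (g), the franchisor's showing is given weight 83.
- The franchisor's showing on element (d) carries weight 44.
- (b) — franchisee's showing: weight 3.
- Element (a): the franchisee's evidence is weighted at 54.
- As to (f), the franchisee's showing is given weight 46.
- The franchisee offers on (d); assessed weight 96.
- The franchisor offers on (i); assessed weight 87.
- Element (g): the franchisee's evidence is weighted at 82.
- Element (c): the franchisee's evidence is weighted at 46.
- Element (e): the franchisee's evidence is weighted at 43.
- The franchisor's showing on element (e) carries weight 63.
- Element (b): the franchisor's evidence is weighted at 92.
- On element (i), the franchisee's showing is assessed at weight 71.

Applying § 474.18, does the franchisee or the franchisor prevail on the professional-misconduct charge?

franchisor

— Issue I —
Stage I.1 (franchisee, a preponderance, weight is at least 51): (a) 54 ≥ 51 — meets.
  The franchisee carries Stage I.1; the franchisor now bears the burden.
Stage I.2 (franchisor, a heightened civil standard, weight is at least 80): (b) net 92−3=89 ≥ 80 — meets.
  All elements met. The burden passes to the franchisee.
Stage I.3 (franchisee, a preponderance, weight is at least 51): (c) 46 < 51 — fails.
  Stage I.3 not carried; the franchisee fails its burden.
The analysis ends at Stage I.3; the franchisor prevails on this issue.
— Issue II —
Stage II.1 — burden on franchisee; standard: a more-likely-than-not showing (weight is at least 54).
    (d): 96 − 44 = 52 < 54 [not met]
  Stage II.1 not carried; the franchisee fails its burden.
The franchisor prevails on this issue.
— Issue III —
Stage III.1 — burden on franchisee; standard: the balance of probabilities (weight is at least 54).
    (f): 46 < 54 [not met]
  The franchisee does not carry Stage III.1.
The franchisor prevails on this issue.
Per-issue: Issue I → franchisor; Issue II → franchisor; Issue III → franchisor. The franchisee must prevail on at least one issue; overall, the franchisor prevails.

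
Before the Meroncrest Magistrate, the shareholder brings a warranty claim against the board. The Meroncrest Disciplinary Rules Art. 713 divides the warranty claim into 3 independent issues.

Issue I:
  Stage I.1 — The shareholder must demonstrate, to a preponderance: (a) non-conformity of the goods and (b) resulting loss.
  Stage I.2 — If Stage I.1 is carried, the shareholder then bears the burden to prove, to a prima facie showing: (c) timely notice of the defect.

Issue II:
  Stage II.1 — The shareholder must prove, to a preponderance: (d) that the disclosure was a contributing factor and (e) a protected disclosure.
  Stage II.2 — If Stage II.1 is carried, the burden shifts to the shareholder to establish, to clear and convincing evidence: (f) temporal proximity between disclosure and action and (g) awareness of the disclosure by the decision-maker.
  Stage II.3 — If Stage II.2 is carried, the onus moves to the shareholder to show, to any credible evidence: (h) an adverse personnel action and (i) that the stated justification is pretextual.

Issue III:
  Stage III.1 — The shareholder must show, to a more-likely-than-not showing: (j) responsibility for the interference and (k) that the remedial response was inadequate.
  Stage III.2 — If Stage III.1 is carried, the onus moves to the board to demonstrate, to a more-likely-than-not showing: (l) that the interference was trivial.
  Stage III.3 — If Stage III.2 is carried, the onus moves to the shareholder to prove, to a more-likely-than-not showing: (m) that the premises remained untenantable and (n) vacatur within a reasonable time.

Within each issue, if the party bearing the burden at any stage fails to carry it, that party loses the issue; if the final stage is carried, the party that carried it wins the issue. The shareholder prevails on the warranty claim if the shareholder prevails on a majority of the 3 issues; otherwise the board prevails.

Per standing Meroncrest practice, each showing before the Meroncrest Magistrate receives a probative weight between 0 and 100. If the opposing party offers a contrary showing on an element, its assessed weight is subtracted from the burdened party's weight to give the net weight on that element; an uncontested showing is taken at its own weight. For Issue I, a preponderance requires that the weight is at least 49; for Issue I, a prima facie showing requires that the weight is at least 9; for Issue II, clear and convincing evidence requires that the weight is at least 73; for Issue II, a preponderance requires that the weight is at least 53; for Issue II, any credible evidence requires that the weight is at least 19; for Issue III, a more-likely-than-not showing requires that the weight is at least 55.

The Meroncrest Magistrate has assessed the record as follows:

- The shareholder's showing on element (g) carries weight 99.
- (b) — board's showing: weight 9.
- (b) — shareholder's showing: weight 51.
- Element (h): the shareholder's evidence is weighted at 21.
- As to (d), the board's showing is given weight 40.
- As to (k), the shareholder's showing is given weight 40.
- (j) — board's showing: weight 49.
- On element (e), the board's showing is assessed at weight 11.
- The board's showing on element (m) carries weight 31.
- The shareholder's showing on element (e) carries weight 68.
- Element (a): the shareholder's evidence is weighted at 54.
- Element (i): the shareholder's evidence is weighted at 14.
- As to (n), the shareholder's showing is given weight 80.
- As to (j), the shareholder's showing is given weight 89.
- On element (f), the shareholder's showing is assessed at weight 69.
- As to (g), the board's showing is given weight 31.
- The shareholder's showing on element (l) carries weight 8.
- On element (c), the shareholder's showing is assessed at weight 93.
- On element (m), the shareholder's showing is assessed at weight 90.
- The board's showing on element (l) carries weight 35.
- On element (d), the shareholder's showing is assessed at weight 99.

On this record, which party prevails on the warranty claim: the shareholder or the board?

board

— Issue I —
Stage I.1 — burden on shareholder; standard: a preponderance (weight is at least 49).
    (a): 54 ≥ 49 [met]
    (b): 51 − 9 = 42 < 49 [not met]
  Stage I.1 not carried; the shareholder fails its burden.
So the board prevails on this issue.
— Issue II —
Stage II.1 — burden on shareholder; standard: a preponderance (weight is at least 53).
    (d): 99 − 40 = 59 ≥ 53 [met]
    (e): 68 − 11 = 57 ≥ 53 [met]
  Stage II.1 is satisfied; the shareholder continues to bear the burden.
Stage II.2 — burden on shareholder; standard: clear and convincing evidence (weight is at least 73).
    (f): 69 < 73 [not met]
    (g): 99 − 31 = 68 < 73 [not met]
  Not every element is met, so the shareholder fails to carry Stage II.2.
The board prevails on this issue.
— Issue III —
Stage III.1 (shareholder, a more-likely-than-not showing, weight is at least 55): (j) net 89−49=40 < 55 — fails; (k) 40 < 55 — fails.
  Stage III.1 not carried; the shareholder fails its burden.
The analysis ends at Stage III.1; the board prevails on this issue.
Per-issue: Issue I → board; Issue II → board; Issue III → board. The shareholder must prevail on a majority of issues; overall, the board prevails.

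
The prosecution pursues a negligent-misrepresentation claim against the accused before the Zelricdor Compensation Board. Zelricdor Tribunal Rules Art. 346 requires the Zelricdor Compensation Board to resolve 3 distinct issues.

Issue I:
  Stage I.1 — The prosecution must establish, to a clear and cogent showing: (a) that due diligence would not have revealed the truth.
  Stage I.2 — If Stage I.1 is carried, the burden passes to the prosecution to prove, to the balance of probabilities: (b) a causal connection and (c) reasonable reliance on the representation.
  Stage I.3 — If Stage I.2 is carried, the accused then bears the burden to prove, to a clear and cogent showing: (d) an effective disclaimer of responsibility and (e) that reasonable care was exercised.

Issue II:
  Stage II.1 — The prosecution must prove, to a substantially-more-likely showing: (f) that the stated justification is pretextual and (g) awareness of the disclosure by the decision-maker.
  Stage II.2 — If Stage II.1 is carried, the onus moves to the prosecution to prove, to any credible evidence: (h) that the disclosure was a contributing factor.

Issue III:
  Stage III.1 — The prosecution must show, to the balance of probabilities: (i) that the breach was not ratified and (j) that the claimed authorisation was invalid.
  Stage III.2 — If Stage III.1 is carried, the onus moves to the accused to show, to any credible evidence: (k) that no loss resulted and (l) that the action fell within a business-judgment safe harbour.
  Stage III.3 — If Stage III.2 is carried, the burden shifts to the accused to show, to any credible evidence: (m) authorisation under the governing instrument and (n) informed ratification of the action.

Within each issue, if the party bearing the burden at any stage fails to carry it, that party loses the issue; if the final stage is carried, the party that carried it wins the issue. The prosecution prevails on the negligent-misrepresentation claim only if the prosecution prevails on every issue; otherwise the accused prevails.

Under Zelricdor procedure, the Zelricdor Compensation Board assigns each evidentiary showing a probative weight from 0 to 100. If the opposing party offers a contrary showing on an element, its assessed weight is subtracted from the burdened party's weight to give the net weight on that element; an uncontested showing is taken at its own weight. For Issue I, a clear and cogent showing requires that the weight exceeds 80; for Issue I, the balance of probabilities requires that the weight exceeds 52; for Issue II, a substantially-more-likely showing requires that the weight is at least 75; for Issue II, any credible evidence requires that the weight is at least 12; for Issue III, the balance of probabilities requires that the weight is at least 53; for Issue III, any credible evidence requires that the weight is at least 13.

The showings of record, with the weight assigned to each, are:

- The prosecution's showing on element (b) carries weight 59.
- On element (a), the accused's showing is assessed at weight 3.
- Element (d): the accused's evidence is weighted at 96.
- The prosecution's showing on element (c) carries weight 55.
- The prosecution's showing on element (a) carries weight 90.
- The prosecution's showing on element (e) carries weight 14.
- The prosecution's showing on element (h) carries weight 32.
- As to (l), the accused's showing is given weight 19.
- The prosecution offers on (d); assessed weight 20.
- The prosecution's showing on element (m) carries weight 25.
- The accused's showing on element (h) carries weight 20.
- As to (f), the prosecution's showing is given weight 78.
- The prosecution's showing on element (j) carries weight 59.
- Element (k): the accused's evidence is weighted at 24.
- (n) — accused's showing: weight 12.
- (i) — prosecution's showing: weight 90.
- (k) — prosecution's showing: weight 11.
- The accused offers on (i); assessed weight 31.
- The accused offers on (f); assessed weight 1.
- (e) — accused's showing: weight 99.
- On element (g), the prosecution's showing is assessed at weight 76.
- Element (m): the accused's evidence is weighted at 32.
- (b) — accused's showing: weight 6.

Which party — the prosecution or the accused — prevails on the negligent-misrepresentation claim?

prosecution

— Issue I —
Stage I.1 — burden on prosecution; standard: a clear and cogent showing (weight exceeds 80).
    (a): 90 − 3 = 87 > 80 [met]
  Stage I.1 carried; the burden remains with the prosecution.
Stage I.2 — burden on prosecution; standard: the balance of probabilities (weight exceeds 52).
    (b): 59 − 6 = 53 > 52 [met]
    (c): 55 > 52 [met]
  The prosecution carries Stage I.2; the accused now bears the burden.
Stage I.3 — burden on accused; standard: a clear and cogent showing (weight exceeds 80).
    (d): 96 − 20 = 76 ≤ 80 [not met]
    (e): 99 − 14 = 85 > 80 [met]
  Stage I.3 not carried; the accused fails its burden.
The prosecution prevails on this issue.
— Issue II —
At Stage II.1 the prosecution must meet a substantially-more-likely showing (weight is at least 75): on (f) the weight is 78 less the opposing 1 gives net 77, which does reach 75, so (f) meets the standard; on (g) the weight is 76, which does reach 75, so (g) meets the standard.
  All elements met. The prosecution retains the burden for Stage II.2.
At Stage II.2 the prosecution must meet any credible evidence (weight is at least 12): on (h) the weight is 32 less the opposing 20 gives net 12, which does reach 12, so (h) meets the standard.
  All elements met at the final stage.
Every stage carried; the prosecution prevails on this issue.
— Issue III —
Stage III.1 (prosecution, the balance of probabilities, weight is at least 53): (i) net 90−31=59 ≥ 53 — meets; (j) 59 ≥ 53 — meets.
  Stage III.1 carried; the burden shifts to the accused.
Stage III.2 (accused, any credible evidence, weight is at least 13): (k) net 24−11=13 ≥ 13 — meets; (l) 19 ≥ 13 — meets.
  All elements met. The accused retains the burden for Stage III.3.
Stage III.3 (accused, any credible evidence, weight is at least 13): (m) net 32−25=7 < 13 — fails; (n) 12 < 13 — fails.
  Not every element is met, so the accused fails to carry Stage III.3.
The analysis ends at Stage III.3; the prosecution prevails on this issue.
Per-issue: Issue I → prosecution; Issue II → prosecution; Issue III → prosecution. The prosecution must prevail on every issue; overall, the prosecution prevails.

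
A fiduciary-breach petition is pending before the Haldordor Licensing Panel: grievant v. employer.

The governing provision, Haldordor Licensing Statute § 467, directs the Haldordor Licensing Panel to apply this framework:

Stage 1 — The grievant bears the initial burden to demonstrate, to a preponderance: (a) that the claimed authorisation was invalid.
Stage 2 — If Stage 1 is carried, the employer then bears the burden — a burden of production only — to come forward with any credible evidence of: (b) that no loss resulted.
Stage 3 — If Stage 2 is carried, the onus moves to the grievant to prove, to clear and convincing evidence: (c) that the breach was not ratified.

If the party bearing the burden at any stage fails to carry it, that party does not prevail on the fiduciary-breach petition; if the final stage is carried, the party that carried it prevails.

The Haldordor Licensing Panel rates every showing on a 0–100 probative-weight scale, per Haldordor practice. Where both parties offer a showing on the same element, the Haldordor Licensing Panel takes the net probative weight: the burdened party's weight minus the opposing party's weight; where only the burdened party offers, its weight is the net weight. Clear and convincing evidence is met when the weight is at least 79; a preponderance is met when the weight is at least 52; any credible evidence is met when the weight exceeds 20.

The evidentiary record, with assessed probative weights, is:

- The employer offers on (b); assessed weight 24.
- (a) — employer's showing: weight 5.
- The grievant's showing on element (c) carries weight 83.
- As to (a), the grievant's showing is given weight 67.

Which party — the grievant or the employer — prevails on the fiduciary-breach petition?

Stage 1 — burden on grievant; standard: a preponderance (weight is at least 52).
    (a): 67 − 5 = 62 ≥ 52 [met]
  The grievant carries Stage 1; the employer now bears the burden.
Stage 2 — burden on employer; standard: any credible evidence (weight exceeds 20).
    (b): 24 > 20 [met]
  The employer carries Stage 2; the grievant now bears the burden.
Stage 3 — burden on grievant; standard: clear and convincing evidence (weight is at least 79).
    (c): 83 ≥ 79 [met]
  All elements met at the final stage.
With every stage satisfied, the grievant prevails.

grievant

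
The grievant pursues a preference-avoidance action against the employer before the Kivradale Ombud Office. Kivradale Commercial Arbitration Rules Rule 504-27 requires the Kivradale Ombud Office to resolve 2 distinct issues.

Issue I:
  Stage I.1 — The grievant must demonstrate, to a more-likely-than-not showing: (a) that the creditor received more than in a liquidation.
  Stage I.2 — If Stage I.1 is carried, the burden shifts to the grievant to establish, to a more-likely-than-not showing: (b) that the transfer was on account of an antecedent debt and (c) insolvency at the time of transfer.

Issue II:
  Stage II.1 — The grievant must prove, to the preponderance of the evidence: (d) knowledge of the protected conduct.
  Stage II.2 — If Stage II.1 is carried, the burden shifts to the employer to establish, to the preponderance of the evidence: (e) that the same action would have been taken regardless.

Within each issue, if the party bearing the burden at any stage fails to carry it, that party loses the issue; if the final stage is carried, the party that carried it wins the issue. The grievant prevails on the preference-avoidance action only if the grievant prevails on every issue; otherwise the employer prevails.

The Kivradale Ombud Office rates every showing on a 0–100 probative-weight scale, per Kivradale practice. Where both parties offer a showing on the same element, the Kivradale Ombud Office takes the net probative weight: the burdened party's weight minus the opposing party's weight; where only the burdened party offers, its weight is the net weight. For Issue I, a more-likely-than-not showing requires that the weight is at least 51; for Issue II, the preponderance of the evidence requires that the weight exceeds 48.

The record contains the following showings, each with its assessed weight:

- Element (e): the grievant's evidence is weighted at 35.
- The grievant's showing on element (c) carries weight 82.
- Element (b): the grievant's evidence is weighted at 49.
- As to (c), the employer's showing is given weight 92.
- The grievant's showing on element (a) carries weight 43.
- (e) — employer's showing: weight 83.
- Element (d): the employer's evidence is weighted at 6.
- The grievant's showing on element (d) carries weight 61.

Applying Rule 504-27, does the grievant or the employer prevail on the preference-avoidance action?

employer

— Issue I —
At Stage I.1 the grievant must meet a more-likely-than-not showing (weight is at least 51): on (a) the weight is 43, which does not reach 51, so (a) does not meet the standard.
  Stage I.1 not carried; the grievant fails its burden.
The analysis ends at Stage I.1; the employer prevails on this issue.
— Issue II —
Stage II.1 — burden on grievant; standard: the preponderance of the evidence (weight exceeds 48).
    (d): 61 − 6 = 55 > 48 [met]
  All elements met. The burden passes to the employer.
Stage II.2 — burden on employer; standard: the preponderance of the evidence (weight exceeds 48).
    (e): 83 − 35 = 48 ≤ 48 [not met]
  The employer does not carry Stage II.2.
So the grievant prevails on this issue.
Per-issue: Issue I → employer; Issue II → grievant. The grievant must prevail on every issue; overall, the employer prevails.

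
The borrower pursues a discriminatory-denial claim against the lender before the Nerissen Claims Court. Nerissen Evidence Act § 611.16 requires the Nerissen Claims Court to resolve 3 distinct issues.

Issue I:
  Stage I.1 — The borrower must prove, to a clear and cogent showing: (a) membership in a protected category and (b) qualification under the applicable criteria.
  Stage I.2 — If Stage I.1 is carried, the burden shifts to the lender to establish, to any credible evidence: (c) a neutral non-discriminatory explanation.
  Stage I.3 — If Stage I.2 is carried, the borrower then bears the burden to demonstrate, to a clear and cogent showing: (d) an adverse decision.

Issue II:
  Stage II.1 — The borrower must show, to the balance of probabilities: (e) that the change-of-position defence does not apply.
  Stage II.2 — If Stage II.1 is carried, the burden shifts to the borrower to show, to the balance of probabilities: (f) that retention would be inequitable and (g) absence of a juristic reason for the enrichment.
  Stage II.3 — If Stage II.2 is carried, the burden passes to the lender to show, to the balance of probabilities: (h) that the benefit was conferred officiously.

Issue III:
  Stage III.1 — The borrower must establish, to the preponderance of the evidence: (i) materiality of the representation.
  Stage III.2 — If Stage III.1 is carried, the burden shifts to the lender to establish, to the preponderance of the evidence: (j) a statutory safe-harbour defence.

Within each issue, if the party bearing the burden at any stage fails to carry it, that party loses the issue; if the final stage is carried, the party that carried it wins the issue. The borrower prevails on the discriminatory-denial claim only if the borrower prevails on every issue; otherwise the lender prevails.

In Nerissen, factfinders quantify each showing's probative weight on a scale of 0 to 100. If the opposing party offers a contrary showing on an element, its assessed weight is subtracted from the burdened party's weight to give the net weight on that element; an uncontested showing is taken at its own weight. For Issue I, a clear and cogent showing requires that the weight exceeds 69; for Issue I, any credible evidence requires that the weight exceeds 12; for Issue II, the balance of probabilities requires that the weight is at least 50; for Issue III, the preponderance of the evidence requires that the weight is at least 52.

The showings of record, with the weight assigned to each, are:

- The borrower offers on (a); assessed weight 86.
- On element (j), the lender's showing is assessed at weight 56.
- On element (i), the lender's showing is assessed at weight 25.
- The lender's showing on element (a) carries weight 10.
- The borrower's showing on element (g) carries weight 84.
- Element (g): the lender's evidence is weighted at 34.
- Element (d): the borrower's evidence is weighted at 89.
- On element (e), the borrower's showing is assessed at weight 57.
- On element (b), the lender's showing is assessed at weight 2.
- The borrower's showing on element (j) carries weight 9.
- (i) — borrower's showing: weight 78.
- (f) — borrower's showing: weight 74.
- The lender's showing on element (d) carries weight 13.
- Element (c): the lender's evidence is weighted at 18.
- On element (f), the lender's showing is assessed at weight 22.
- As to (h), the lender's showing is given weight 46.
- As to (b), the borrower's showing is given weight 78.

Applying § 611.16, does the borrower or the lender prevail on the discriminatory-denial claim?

borrower

— Issue I —
Stage I.1 (borrower, a clear and cogent showing, weight exceeds 69): (a) net 86−10=76 > 69 — meets; (b) net 78−2=76 > 69 — meets.
  Stage I.1 is satisfied; the onus moves to the lender.
Stage I.2 (lender, any credible evidence, weight exceeds 12): (c) 18 > 12 — meets.
  The lender carries Stage I.2; the borrower now bears the burden.
Stage I.3 (borrower, a clear and cogent showing, weight exceeds 69): (d) net 89−13=76 > 69 — meets.
  The borrower carries the last stage.
With every stage satisfied, the borrower prevails on this issue.
— Issue II —
Stage II.1 (borrower, the balance of probabilities, weight is at least 50): (e) 57 ≥ 50 — meets.
  Stage II.1 is satisfied; the borrower continues to bear the burden.
Stage II.2 (borrower, the balance of probabilities, weight is at least 50): (f) net 74−22=52 ≥ 50 — meets; (g) net 84−34=50 ≥ 50 — meets.
  Stage II.2 is satisfied; the onus moves to the lender.
Stage II.3 (lender, the balance of probabilities, weight is at least 50): (h) 46 < 50 — fails.
  The lender does not carry Stage II.3.
So the borrower prevails on this issue.
— Issue III —
Stage III.1 (borrower, the preponderance of the evidence, weight is at least 52): (i) net 78−25=53 ≥ 52 — meets.
  The borrower carries Stage III.1; the lender now bears the burden.
Stage III.2 (lender, the preponderance of the evidence, weight is at least 52): (j) net 56−9=47 < 52 — fails.
  Stage III.2 not carried; the lender fails its burden.
The borrower prevails on this issue.
Per-issue: Issue I → borrower; Issue II → borrower; Issue III → borrower. The borrower must prevail on every issue; overall, the borrower prevails.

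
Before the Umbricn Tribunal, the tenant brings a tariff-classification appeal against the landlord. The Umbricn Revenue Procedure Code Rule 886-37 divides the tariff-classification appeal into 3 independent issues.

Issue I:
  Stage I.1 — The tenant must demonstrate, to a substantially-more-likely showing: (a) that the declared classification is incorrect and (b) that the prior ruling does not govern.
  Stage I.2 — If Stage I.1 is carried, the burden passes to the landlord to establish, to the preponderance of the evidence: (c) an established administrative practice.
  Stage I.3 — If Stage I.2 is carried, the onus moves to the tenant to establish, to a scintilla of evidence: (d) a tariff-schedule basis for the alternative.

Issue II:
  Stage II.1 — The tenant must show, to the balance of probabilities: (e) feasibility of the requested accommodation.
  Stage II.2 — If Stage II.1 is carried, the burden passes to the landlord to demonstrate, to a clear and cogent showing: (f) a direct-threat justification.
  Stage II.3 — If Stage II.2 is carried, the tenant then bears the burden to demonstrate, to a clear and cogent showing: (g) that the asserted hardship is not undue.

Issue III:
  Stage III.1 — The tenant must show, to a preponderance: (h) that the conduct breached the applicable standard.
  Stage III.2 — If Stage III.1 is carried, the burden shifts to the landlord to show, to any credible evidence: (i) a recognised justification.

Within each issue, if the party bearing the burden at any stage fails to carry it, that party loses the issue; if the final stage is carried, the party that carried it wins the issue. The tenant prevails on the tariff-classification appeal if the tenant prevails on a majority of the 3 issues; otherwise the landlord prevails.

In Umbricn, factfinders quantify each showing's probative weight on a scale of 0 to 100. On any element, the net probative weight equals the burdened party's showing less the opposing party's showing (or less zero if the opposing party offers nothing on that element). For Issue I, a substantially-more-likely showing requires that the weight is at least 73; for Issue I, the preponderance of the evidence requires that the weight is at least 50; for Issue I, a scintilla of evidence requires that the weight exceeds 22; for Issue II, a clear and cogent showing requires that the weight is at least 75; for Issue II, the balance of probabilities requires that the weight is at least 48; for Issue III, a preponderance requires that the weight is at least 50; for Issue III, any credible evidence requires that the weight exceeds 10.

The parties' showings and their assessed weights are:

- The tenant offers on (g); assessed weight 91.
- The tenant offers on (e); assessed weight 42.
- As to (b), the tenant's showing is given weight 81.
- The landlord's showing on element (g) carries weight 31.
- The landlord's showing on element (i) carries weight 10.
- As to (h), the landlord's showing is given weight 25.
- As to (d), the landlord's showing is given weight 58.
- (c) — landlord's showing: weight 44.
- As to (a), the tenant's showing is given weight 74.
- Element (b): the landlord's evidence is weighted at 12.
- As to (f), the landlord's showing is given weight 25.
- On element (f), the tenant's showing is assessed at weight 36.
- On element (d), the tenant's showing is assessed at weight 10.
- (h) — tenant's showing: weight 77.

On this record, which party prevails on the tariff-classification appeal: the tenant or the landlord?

landlord

— Issue I —
At Stage I.1 the tenant must meet a substantially-more-likely showing (weight is at least 73): on (a) the weight is 74, which does reach 73, so (a) meets the standard; on (b) the weight is 81 less the opposing 12 gives net 69, < 73, so (b) does not meet the standard.
  Not every element is met, so the tenant fails to carry Stage I.1.
So the landlord prevails on this issue.
— Issue II —
Stage II.1 (tenant, the balance of probabilities, weight is at least 48): (e) 42 < 48 — fails.
  Stage II.1 not carried; the tenant fails its burden.
So the landlord prevails on this issue.
— Issue III —
Stage III.1 — burden on tenant; standard: a preponderance (weight is at least 50).
    (h): 77 − 25 = 52 ≥ 50 [met]
  All elements met. The burden passes to the landlord.
Stage III.2 — burden on landlord; standard: any credible evidence (weight exceeds 10).
    (i): 10 ≤ 10 [not met]
  The landlord does not carry Stage III.2.
The analysis ends at Stage III.2; the tenant prevails on this issue.
Per-issue: Issue I → landlord; Issue II → landlord; Issue III → tenant. The tenant must prevail on a majority of issues; overall, the landlord prevails.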